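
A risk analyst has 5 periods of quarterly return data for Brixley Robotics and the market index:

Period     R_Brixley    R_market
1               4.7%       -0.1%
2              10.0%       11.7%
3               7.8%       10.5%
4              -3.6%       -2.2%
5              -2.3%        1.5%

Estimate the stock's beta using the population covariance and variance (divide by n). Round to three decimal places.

Mean R_i = (4.7 + 10.0 + 7.8 − 3.6 − 2.3) / 5 = 3.3200%
Mean R_m = (-0.1 + 11.7 + 10.5 − 2.2 + 1.5) / 5 = 4.2800%
Σ(R_i − R̄_i)(R_m − R̄_m) = 131.8520  ⇒  Cov = 131.8520 / 5 = 26.3704
Σ(R_m − R̄_m)² = 162.6480  ⇒  Var(R_m) = 162.6480 / 5 = 32.5296
β = Cov / Var(R_m) = 26.3704 / 32.5296 = 0.8107

0.811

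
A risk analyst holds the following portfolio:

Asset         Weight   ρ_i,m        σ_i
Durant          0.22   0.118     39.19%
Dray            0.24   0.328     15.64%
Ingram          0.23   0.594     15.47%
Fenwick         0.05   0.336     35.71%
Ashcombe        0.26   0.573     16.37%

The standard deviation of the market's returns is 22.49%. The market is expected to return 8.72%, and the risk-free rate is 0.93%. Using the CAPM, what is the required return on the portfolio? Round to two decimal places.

3.49%

β_Durant = 0.118 × 39.19% / 22.49% = 0.2056
β_Dray = 0.328 × 15.64% / 22.49% = 0.2281
β_Ingram = 0.594 × 15.47% / 22.49% = 0.4086
β_Fenwick = 0.336 × 35.71% / 22.49% = 0.5335
β_Ashcombe = 0.573 × 16.37% / 22.49% = 0.4171
β_P = Σ w_i β_i = 0.22×0.2056 + 0.24×0.2281 + 0.23×0.4086 + 0.05×0.5335 + 0.26×0.4171 = 0.3291
MRP = 8.72% − 0.93% = 7.79%
E(R_P) = R_f + β_P × MRP = 0.93% + 0.3291 × 7.79% = 3.49%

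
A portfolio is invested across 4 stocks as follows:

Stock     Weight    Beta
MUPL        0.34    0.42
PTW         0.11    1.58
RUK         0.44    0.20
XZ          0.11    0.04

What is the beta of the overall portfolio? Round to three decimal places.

β_P = Σ w_i β_i = 0.34×0.42 + 0.11×1.58 + 0.44×0.20 + 0.11×0.04 = 0.4090

0.409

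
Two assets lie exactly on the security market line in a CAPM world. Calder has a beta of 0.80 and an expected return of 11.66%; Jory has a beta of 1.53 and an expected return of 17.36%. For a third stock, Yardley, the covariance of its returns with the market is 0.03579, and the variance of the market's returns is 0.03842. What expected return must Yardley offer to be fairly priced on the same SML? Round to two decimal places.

MRP = (17.36% − 11.66%) / (1.53 − 0.80) = 7.8082%
R_f = 11.66% − 0.80 × 7.8082% = 5.4134%
β_Yardley = Cov / Var(R_m) = 0.03579 / 0.03842 = 0.9315
E(R_Yardley) = R_f + β × MRP = 5.4134% + 0.9315 × 7.8082% = 12.69%

12.69%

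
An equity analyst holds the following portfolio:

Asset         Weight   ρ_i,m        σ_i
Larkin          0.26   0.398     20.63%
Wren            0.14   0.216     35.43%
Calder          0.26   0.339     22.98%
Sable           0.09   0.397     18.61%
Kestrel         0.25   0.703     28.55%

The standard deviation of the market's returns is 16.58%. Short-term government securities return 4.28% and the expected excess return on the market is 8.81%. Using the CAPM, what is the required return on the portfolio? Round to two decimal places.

10.08%

β_Larkin = 0.398 × 20.63% / 16.58% = 0.4952
β_Wren = 0.216 × 35.43% / 16.58% = 0.4616
β_Calder = 0.339 × 22.98% / 16.58% = 0.4699
β_Sable = 0.397 × 18.61% / 16.58% = 0.4456
β_Kestrel = 0.703 × 28.55% / 16.58% = 1.2105
β_P = Σ w_i β_i = 0.26×0.4952 + 0.14×0.4616 + 0.26×0.4699 + 0.09×0.4456 + 0.25×1.2105 = 0.6583
E(R_P) = R_f + β_P × MRP = 4.28% + 0.6583 × 8.81% = 10.08%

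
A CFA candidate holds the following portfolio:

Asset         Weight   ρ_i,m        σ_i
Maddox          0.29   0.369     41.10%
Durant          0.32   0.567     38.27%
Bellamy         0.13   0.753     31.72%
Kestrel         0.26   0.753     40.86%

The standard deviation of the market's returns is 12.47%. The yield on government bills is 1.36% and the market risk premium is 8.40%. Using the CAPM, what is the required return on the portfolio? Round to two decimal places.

16.48%

β_Maddox = 0.369 × 41.10% / 12.47% = 1.2162
β_Durant = 0.567 × 38.27% / 12.47% = 1.7401
β_Bellamy = 0.753 × 31.72% / 12.47% = 1.9154
β_Kestrel = 0.753 × 40.86% / 12.47% = 2.4673
β_P = Σ w_i β_i = 0.29×1.2162 + 0.32×1.7401 + 0.13×1.9154 + 0.26×2.4673 = 1.8000
E(R_P) = R_f + β_P × MRP = 1.36% + 1.8000 × 8.40% = 16.48%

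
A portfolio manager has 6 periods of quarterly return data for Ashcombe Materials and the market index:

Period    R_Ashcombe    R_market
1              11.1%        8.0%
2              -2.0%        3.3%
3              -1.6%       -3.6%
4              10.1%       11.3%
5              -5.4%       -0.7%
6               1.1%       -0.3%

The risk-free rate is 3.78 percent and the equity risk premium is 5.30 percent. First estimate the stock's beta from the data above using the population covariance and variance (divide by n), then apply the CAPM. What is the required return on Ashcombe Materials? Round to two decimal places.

9.20%

Mean R_i = (11.1 − 2.0 − 1.6 + 10.1 − 5.4 + 1.1) / 6 = 2.2167%
Mean R_m = (8.0 + 3.3 − 3.6 + 11.3 − 0.7 − 0.3) / 6 = 3.0000%
Σ(R_i − R̄_i)(R_m − R̄_m) = 165.6400  ⇒  Cov = 165.6400 / 6 = 27.6067
Σ(R_m − R̄_m)² = 162.1200  ⇒  Var(R_m) = 162.1200 / 6 = 27.0200
β = Cov / Var(R_m) = 27.6067 / 27.0200 = 1.0217
E(R) = R_f + β × MRP = 3.78% + 1.0217 × 5.30% = 9.20%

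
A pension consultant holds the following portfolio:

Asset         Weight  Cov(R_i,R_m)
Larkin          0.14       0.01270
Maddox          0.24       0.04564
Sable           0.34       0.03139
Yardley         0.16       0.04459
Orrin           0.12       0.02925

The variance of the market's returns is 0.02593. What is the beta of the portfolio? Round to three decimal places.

β_Larkin = 0.01270 / 0.02593 = 0.4898
β_Maddox = 0.04564 / 0.02593 = 1.7601
β_Sable = 0.03139 / 0.02593 = 1.2106
β_Yardley = 0.04459 / 0.02593 = 1.7196
β_Orrin = 0.02925 / 0.02593 = 1.1280
β_P = Σ w_i β_i = 0.14×0.4898 + 0.24×1.7601 + 0.34×1.2106 + 0.16×1.7196 + 0.12×1.1280 = 1.3131

1.313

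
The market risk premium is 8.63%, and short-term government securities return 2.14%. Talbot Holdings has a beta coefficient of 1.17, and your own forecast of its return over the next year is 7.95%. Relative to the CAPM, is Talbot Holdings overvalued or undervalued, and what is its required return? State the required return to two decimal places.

Overvalued; required return 12.24%

Required return = R_f + β·MRP = 2.14% + 1.17 × 8.63% = 12.24%
Forecast 7.95% < required 12.24% → the stock plots below the SML → overvalued.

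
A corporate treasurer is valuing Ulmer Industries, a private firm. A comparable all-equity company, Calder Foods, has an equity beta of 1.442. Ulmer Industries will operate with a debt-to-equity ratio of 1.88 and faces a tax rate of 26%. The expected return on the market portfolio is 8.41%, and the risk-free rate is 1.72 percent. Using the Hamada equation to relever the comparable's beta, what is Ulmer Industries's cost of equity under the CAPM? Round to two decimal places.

β_L = β_U × [1 + (1 − t)(D/E)] = 1.442 × [1 + (1 − 0.26) × 1.88]
    = 1.442 × [1 + 0.74 × 1.88] = 1.442 × 2.3912 = 3.4481
MRP = 8.41% − 1.72% = 6.69%
E(R) = R_f + β_L × MRP = 1.72% + 3.4481 × 6.69% = 24.79%

24.79%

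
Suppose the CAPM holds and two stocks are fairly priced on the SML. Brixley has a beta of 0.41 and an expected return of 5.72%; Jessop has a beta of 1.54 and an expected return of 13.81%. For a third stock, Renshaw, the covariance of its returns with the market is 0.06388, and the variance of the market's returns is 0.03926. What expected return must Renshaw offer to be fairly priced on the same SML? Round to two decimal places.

MRP = (13.81% − 5.72%) / (1.54 − 0.41) = 7.1593%
R_f = 5.72% − 0.41 × 7.1593% = 2.7847%
β_Renshaw = Cov / Var(R_m) = 0.06388 / 0.03926 = 1.6271
E(R_Renshaw) = R_f + β × MRP = 2.7847% + 1.6271 × 7.1593% = 14.43%

14.43%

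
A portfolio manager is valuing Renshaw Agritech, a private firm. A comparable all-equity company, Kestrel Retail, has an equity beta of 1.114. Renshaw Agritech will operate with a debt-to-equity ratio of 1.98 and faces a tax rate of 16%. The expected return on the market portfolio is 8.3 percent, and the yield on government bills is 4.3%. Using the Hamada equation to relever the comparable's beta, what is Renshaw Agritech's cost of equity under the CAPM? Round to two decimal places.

β_L = β_U × [1 + (1 − t)(D/E)] = 1.114 × [1 + (1 − 0.16) × 1.98]
    = 1.114 × [1 + 0.84 × 1.98] = 1.114 × 2.6632 = 2.9668
MRP = 8.3% − 4.3% = 4.00%
E(R) = R_f + β_L × MRP = 4.3% + 2.9668 × 4.0% = 16.17%

16.17%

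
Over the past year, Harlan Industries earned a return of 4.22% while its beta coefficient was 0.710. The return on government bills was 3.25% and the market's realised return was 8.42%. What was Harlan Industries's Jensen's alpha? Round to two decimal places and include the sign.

-2.70%

Market excess return = 8.42% − 3.25% = 5.17%
CAPM benchmark = R_f + β(R_m − R_f) = 3.25% + 0.710 × 5.17% = 6.92070%
α = actual − benchmark = 4.22% − 6.92070% = -2.70%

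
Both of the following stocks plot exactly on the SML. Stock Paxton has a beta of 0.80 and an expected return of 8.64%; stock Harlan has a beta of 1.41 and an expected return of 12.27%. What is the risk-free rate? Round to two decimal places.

3.88%

Both satisfy E(R) = R_f + β·MRP, so the slope of the SML is
MRP = (12.27% − 8.64%) / (1.41 − 0.80) = 3.63% / 0.61 = 5.9508%
R_f = E(R_Paxton) − β_Paxton·MRP = 8.64% − 0.80 × 5.9508% = 3.8794%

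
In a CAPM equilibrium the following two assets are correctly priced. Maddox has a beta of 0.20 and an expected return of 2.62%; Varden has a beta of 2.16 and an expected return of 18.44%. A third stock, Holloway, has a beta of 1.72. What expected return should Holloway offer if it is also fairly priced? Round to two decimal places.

14.89%

MRP (SML slope) = (18.44% − 2.62%) / (2.16 − 0.20) = 15.82% / 1.96 = 8.0714%
R_f (intercept) = 2.62% − 0.20 × 8.0714% = 1.0057%
E(R_Holloway) = R_f + β × MRP = 1.0057% + 1.72 × 8.0714% = 14.89%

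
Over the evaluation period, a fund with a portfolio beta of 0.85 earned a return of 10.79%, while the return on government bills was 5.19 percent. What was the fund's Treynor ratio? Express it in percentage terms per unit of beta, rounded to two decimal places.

Treynor = (R_P − R_f) / β_P = (10.79% − 5.19%) / 0.8500 = 5.60% / 0.8500 = 6.59%

6.59%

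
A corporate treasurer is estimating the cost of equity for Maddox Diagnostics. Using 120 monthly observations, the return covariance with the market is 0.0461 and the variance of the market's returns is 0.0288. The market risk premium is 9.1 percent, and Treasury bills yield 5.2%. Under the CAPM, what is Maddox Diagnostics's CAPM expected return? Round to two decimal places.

β = Cov(R_i, R_m) / Var(R_m) = 0.0461 / 0.0288 = 1.6007
E(R) = R_f + β × MRP = 5.2% + 1.6007 × 9.1% = 19.77%

19.77%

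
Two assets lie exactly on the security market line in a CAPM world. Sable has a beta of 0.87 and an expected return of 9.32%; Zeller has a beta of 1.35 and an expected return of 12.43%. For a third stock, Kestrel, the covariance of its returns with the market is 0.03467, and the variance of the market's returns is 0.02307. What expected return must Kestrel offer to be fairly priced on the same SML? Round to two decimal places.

13.42%

MRP = (12.43% − 9.32%) / (1.35 − 0.87) = 6.4792%
R_f = 9.32% − 0.87 × 6.4792% = 3.6831%
β_Kestrel = Cov / Var(R_m) = 0.03467 / 0.02307 = 1.5028
E(R_Kestrel) = R_f + β × MRP = 3.6831% + 1.5028 × 6.4792% = 13.42%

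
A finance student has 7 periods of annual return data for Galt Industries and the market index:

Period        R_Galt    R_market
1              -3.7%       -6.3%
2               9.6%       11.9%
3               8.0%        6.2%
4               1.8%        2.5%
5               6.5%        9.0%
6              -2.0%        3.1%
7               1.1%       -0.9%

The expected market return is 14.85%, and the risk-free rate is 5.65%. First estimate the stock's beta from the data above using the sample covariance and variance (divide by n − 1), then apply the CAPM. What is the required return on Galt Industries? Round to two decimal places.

Mean R_i = (-3.7 + 9.6 + 8.0 + 1.8 + 6.5 − 2.0 + 1.1) / 7 = 3.0429%
Mean R_m = (-6.3 + 11.9 + 6.2 + 2.5 + 9.0 + 3.1 − 0.9) / 7 = 3.6429%
Σ(R_i − R̄_i)(R_m − R̄_m) = 165.3671  ⇒  Cov = 165.3671 / 6 = 27.5612
Σ(R_m − R̄_m)² = 224.5171  ⇒  Var(R_m) = 224.5171 / 6 = 37.4195
β = Cov / Var(R_m) = 27.5612 / 37.4195 = 0.7365
MRP = 14.85% − 5.65% = 9.20%
E(R) = R_f + β × MRP = 5.65% + 0.7365 × 9.20% = 12.43%

12.43%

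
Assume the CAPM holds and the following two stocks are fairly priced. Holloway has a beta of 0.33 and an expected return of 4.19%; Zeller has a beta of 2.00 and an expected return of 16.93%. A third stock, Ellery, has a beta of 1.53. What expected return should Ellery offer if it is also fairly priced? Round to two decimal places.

MRP (SML slope) = (16.93% − 4.19%) / (2.00 − 0.33) = 12.74% / 1.67 = 7.6287%
R_f (intercept) = 4.19% − 0.33 × 7.6287% = 1.6725%
E(R_Ellery) = R_f + β × MRP = 1.6725% + 1.53 × 7.6287% = 13.34%

13.34%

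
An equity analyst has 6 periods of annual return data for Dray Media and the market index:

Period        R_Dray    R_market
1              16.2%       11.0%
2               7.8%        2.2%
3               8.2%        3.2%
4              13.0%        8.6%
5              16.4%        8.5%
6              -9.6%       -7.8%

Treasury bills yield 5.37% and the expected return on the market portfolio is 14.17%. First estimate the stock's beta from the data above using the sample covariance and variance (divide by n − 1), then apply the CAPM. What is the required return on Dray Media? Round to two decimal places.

17.64%

Mean R_i = (16.2 + 7.8 + 8.2 + 13.0 + 16.4 − 9.6) / 6 = 8.6667%
Mean R_m = (11.0 + 2.2 + 3.2 + 8.6 + 8.5 − 7.8) / 6 = 4.2833%
Σ(R_i − R̄_i)(R_m − R̄_m) = 324.9467  ⇒  Cov = 324.9467 / 5 = 64.9893
Σ(R_m − R̄_m)² = 233.0483  ⇒  Var(R_m) = 233.0483 / 5 = 46.6097
β = Cov / Var(R_m) = 64.9893 / 46.6097 = 1.3943
MRP = 14.17% − 5.37% = 8.80%
E(R) = R_f + β × MRP = 5.37% + 1.3943 × 8.80% = 17.64%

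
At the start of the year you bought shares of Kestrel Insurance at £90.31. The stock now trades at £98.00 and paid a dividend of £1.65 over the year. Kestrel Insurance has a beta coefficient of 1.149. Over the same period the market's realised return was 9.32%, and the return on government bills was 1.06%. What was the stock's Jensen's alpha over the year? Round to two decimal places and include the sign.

Realised HPR = (P1 + D1 − P0) / P0 = (98.00 + 1.65 − 90.31) / 90.31 = 9.34 / 90.31 = 10.3422%
MRP = 9.32% − 1.06% = 8.26%
CAPM required = R_f + β·MRP = 1.06% + 1.149 × 8.26% = 10.55074%
α = realised − required = 10.3422% − 10.55074% = -0.21%

-0.21%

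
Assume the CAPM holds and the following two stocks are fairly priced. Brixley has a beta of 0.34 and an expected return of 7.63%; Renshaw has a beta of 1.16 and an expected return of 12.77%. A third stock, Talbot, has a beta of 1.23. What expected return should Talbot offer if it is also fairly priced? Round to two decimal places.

13.21%

MRP (SML slope) = (12.77% − 7.63%) / (1.16 − 0.34) = 5.14% / 0.82 = 6.2683%
R_f (intercept) = 7.63% − 0.34 × 6.2683% = 5.4988%
E(R_Talbot) = R_f + β × MRP = 5.4988% + 1.23 × 6.2683% = 13.21%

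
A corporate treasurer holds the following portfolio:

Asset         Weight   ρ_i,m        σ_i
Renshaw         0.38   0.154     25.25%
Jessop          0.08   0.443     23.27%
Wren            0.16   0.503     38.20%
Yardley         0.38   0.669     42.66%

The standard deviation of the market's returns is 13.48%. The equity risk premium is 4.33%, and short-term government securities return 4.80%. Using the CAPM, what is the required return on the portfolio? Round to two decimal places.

10.01%

β_Renshaw = 0.154 × 25.25% / 13.48% = 0.2885
β_Jessop = 0.443 × 23.27% / 13.48% = 0.7647
β_Wren = 0.503 × 38.20% / 13.48% = 1.4254
β_Yardley = 0.669 × 42.66% / 13.48% = 2.1172
β_P = Σ w_i β_i = 0.38×0.2885 + 0.08×0.7647 + 0.16×1.4254 + 0.38×2.1172 = 1.2034
E(R_P) = R_f + β_P × MRP = 4.80% + 1.2034 × 4.33% = 10.01%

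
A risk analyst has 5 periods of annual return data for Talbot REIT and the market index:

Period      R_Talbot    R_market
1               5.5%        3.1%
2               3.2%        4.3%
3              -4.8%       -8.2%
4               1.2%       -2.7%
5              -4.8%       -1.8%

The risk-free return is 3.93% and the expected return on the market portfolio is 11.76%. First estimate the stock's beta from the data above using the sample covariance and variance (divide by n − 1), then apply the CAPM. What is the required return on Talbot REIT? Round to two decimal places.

Mean R_i = (5.5 + 3.2 − 4.8 + 1.2 − 4.8) / 5 = 0.0600%
Mean R_m = (3.1 + 4.3 − 8.2 − 2.7 − 1.8) / 5 = -1.0600%
Σ(R_i − R̄_i)(R_m − R̄_m) = 75.8880  ⇒  Cov = 75.8880 / 4 = 18.9720
Σ(R_m − R̄_m)² = 100.2520  ⇒  Var(R_m) = 100.2520 / 4 = 25.0630
β = Cov / Var(R_m) = 18.9720 / 25.0630 = 0.7570
MRP = 11.76% − 3.93% = 7.83%
E(R) = R_f + β × MRP = 3.93% + 0.7570 × 7.83% = 9.86%

9.86%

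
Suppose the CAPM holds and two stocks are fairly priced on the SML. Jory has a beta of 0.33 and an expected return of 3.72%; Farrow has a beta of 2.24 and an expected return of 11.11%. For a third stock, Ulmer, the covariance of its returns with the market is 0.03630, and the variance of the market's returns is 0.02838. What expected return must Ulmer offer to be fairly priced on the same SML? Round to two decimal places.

MRP = (11.11% − 3.72%) / (2.24 − 0.33) = 3.8691%
R_f = 3.72% − 0.33 × 3.8691% = 2.4432%
β_Ulmer = Cov / Var(R_m) = 0.03630 / 0.02838 = 1.2791
E(R_Ulmer) = R_f + β × MRP = 2.4432% + 1.2791 × 3.8691% = 7.39%

7.39%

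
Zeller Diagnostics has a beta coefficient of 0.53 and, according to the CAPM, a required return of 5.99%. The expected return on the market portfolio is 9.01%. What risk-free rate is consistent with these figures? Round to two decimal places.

2.58%

E(R) = R_f + β(E(R_m) − R_f) = R_f(1 − β) + β·E(R_m)
5.99% = R_f × (1 − 0.53) + 0.53 × 9.01%
5.99% = R_f × 0.47 + 4.7753%
R_f = (5.99% − 4.7753%) / 0.47 = 2.58%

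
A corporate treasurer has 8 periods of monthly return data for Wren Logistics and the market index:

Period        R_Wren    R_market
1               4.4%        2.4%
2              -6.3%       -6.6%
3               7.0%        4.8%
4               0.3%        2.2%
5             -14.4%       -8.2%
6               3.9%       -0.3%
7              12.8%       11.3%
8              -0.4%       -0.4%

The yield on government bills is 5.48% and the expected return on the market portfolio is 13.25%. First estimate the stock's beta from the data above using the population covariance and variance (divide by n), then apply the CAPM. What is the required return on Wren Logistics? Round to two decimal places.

15.40%

Mean R_i = (4.4 − 6.3 + 7.0 + 0.3 − 14.4 + 3.9 + 12.8 − 0.4) / 8 = 0.9125%
Mean R_m = (2.4 − 6.6 + 4.8 + 2.2 − 8.2 − 0.3 + 11.3 − 0.4) / 8 = 0.6500%
Σ(R_i − R̄_i)(R_m − R̄_m) = 343.3650  ⇒  Cov = 343.3650 / 8 = 42.9206
Σ(R_m − R̄_m)² = 269.0000  ⇒  Var(R_m) = 269.0000 / 8 = 33.6250
β = Cov / Var(R_m) = 42.9206 / 33.6250 = 1.2764
MRP = 13.25% − 5.48% = 7.77%
E(R) = R_f + β × MRP = 5.48% + 1.2764 × 7.77% = 15.40%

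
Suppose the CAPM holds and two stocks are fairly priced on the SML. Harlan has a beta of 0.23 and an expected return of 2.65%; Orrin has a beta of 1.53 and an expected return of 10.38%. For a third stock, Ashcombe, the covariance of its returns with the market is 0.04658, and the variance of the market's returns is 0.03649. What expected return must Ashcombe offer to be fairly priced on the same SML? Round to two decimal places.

MRP = (10.38% − 2.65%) / (1.53 − 0.23) = 5.9462%
R_f = 2.65% − 0.23 × 5.9462% = 1.2824%
β_Ashcombe = Cov / Var(R_m) = 0.04658 / 0.03649 = 1.2765
E(R_Ashcombe) = R_f + β × MRP = 1.2824% + 1.2765 × 5.9462% = 8.87%

8.87%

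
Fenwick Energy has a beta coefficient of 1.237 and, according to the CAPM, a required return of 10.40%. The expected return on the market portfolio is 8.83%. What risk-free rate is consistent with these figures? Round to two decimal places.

E(R) = R_f + β(E(R_m) − R_f) = R_f(1 − β) + β·E(R_m)
10.40% = R_f × (1 − 1.237) + 1.237 × 8.83%
10.40% = R_f × -0.237 + 10.92271%
R_f = (10.40% − 10.92271%) / -0.237 = 2.21%

2.21%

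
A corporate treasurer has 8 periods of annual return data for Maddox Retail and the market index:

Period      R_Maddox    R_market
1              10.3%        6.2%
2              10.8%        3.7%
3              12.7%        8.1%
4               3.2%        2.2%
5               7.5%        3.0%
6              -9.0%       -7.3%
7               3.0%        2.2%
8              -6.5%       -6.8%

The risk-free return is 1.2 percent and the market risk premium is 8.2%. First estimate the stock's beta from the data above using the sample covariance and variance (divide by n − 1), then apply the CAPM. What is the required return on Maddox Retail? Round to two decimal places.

Mean R_i = (10.3 + 10.8 + 12.7 + 3.2 + 7.5 − 9.0 + 3.0 − 6.5) / 8 = 4.0000%
Mean R_m = (6.2 + 3.7 + 8.1 + 2.2 + 3.0 − 7.3 + 2.2 − 6.8) / 8 = 1.4125%
Σ(R_i − R̄_i)(R_m − R̄_m) = 307.5300  ⇒  Cov = 307.5300 / 7 = 43.9329
Σ(R_m − R̄_m)² = 219.9888  ⇒  Var(R_m) = 219.9888 / 7 = 31.4270
β = Cov / Var(R_m) = 43.9329 / 31.4270 = 1.3979
E(R) = R_f + β × MRP = 1.2% + 1.3979 × 8.2% = 12.66%

12.66%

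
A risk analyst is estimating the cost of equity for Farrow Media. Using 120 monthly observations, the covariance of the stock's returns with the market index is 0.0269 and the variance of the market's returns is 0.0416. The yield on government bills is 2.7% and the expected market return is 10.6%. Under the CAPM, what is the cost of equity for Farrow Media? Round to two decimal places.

7.81%

β = Cov(R_i, R_m) / Var(R_m) = 0.0269 / 0.0416 = 0.6466
MRP = 10.6% − 2.7% = 7.90%
E(R) = R_f + β × MRP = 2.7% + 0.6466 × 7.9% = 7.81%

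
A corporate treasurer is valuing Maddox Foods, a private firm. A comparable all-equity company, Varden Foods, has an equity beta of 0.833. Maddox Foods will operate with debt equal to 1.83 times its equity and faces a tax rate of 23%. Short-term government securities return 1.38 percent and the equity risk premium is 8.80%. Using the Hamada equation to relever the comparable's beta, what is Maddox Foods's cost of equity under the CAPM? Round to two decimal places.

19.04%

β_L = β_U × [1 + (1 − t)(D/E)] = 0.833 × [1 + (1 − 0.23) × 1.83]
    = 0.833 × [1 + 0.77 × 1.83] = 0.833 × 2.4091 = 2.0068
E(R) = R_f + β_L × MRP = 1.38% + 2.0068 × 8.80% = 19.04%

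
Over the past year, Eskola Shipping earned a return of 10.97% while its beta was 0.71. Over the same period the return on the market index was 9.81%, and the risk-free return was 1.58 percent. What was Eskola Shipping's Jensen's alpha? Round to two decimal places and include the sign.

+3.55%

Market excess return = 9.81% − 1.58% = 8.23%
CAPM benchmark = R_f + β(R_m − R_f) = 1.58% + 0.71 × 8.23% = 7.4233%
α = actual − benchmark = 10.97% − 7.4233% = +3.55%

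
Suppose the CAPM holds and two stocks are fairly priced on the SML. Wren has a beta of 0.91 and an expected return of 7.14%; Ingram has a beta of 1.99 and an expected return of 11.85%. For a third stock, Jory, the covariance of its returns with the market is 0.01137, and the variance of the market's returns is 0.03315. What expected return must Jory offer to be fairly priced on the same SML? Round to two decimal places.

MRP = (11.85% − 7.14%) / (1.99 − 0.91) = 4.3611%
R_f = 7.14% − 0.91 × 4.3611% = 3.1714%
β_Jory = Cov / Var(R_m) = 0.01137 / 0.03315 = 0.3430
E(R_Jory) = R_f + β × MRP = 3.1714% + 0.3430 × 4.3611% = 4.67%

4.67%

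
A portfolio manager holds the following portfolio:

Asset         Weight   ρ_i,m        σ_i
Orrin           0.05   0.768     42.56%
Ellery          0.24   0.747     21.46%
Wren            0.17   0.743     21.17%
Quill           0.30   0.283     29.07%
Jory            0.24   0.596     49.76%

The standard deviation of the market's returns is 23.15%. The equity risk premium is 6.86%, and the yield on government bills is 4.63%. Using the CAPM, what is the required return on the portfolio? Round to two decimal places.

β_Orrin = 0.768 × 42.56% / 23.15% = 1.4119
β_Ellery = 0.747 × 21.46% / 23.15% = 0.6925
β_Wren = 0.743 × 21.17% / 23.15% = 0.6795
β_Quill = 0.283 × 29.07% / 23.15% = 0.3554
β_Jory = 0.596 × 49.76% / 23.15% = 1.2811
β_P = Σ w_i β_i = 0.05×1.4119 + 0.24×0.6925 + 0.17×0.6795 + 0.30×0.3554 + 0.24×1.2811 = 0.7664
E(R_P) = R_f + β_P × MRP = 4.63% + 0.7664 × 6.86% = 9.89%

9.89%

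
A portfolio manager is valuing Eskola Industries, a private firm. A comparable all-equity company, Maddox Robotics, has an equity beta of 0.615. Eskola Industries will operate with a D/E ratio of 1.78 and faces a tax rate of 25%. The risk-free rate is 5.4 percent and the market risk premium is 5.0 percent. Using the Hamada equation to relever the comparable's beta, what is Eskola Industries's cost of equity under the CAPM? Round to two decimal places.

β_L = β_U × [1 + (1 − t)(D/E)] = 0.615 × [1 + (1 − 0.25) × 1.78]
    = 0.615 × [1 + 0.75 × 1.78] = 0.615 × 2.3350 = 1.4360
E(R) = R_f + β_L × MRP = 5.4% + 1.4360 × 5.0% = 12.58%

12.58%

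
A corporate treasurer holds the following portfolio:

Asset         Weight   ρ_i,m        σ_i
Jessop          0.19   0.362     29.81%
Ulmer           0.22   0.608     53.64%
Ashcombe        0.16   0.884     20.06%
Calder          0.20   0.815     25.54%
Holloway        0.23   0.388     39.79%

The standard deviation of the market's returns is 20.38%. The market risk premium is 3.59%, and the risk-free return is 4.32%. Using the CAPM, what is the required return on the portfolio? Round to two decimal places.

7.80%

β_Jessop = 0.362 × 29.81% / 20.38% = 0.5295
β_Ulmer = 0.608 × 53.64% / 20.38% = 1.6003
β_Ashcombe = 0.884 × 20.06% / 20.38% = 0.8701
β_Calder = 0.815 × 25.54% / 20.38% = 1.0213
β_Holloway = 0.388 × 39.79% / 20.38% = 0.7575
β_P = Σ w_i β_i = 0.19×0.5295 + 0.22×1.6003 + 0.16×0.8701 + 0.20×1.0213 + 0.23×0.7575 = 0.9704
E(R_P) = R_f + β_P × MRP = 4.32% + 0.9704 × 3.59% = 7.80%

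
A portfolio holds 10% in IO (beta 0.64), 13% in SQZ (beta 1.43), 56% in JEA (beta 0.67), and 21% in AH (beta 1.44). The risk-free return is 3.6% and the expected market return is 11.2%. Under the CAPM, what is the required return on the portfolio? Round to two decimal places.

10.65%

β_P = Σ w_i β_i = 0.10×0.64 + 0.13×1.43 + 0.56×0.67 + 0.21×1.44 = 0.9275
MRP = 11.2% − 3.6% = 7.60%
E(R_P) = R_f + β_P × MRP = 3.6% + 0.9275 × 7.6% = 10.65%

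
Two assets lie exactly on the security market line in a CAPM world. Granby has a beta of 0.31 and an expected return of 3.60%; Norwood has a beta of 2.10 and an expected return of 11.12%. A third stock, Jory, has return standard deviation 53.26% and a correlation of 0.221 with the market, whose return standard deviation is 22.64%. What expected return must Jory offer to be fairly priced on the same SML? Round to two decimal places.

4.48%

MRP = (11.12% − 3.60%) / (2.10 − 0.31) = 4.2011%
R_f = 3.60% − 0.31 × 4.2011% = 2.2977%
β_Jory = ρ·σ_i/σ_m = 0.221 × 53.26 / 22.64 = 0.5199
E(R_Jory) = R_f + β × MRP = 2.2977% + 0.5199 × 4.2011% = 4.48%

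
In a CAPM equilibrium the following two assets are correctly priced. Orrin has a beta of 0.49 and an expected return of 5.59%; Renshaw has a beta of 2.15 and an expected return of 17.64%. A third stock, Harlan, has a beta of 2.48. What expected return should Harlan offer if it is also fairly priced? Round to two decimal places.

20.04%

MRP (SML slope) = (17.64% − 5.59%) / (2.15 − 0.49) = 12.05% / 1.66 = 7.2590%
R_f (intercept) = 5.59% − 0.49 × 7.2590% = 2.0331%
E(R_Harlan) = R_f + β × MRP = 2.0331% + 2.48 × 7.2590% = 20.04%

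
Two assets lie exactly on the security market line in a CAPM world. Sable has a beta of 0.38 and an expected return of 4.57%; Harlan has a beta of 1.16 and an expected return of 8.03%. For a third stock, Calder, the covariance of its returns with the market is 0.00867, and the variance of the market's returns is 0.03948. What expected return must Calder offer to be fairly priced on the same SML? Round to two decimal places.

MRP = (8.03% − 4.57%) / (1.16 − 0.38) = 4.4359%
R_f = 4.57% − 0.38 × 4.4359% = 2.8844%
β_Calder = Cov / Var(R_m) = 0.00867 / 0.03948 = 0.2196
E(R_Calder) = R_f + β × MRP = 2.8844% + 0.2196 × 4.4359% = 3.86%

3.86%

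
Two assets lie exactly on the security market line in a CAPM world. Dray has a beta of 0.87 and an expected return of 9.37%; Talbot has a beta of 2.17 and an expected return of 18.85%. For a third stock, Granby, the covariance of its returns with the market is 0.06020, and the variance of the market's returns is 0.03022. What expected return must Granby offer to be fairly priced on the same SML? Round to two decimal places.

MRP = (18.85% − 9.37%) / (2.17 − 0.87) = 7.2923%
R_f = 9.37% − 0.87 × 7.2923% = 3.0257%
β_Granby = Cov / Var(R_m) = 0.06020 / 0.03022 = 1.9921
E(R_Granby) = R_f + β × MRP = 3.0257% + 1.9921 × 7.2923% = 17.55%

17.55%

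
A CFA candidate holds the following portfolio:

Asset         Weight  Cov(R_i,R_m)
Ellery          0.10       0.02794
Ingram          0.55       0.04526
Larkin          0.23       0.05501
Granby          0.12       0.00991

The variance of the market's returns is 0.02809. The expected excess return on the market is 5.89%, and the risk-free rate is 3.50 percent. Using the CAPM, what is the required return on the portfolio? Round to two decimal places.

12.21%

β_Ellery = 0.02794 / 0.02809 = 0.9947
β_Ingram = 0.04526 / 0.02809 = 1.6112
β_Larkin = 0.05501 / 0.02809 = 1.9583
β_Granby = 0.00991 / 0.02809 = 0.3528
β_P = Σ w_i β_i = 0.10×0.9947 + 0.55×1.6112 + 0.23×1.9583 + 0.12×0.3528 = 1.4784
E(R_P) = R_f + β_P × MRP = 3.50% + 1.4784 × 5.89% = 12.21%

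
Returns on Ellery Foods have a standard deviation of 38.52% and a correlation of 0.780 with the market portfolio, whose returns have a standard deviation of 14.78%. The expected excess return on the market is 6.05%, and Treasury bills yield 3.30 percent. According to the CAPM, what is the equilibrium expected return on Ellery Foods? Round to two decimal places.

15.60%

β = ρ × σ_i / σ_m = 0.780 × 38.52% / 14.78% = 2.0329
E(R) = 3.30% + 2.0329 × 6.05% = 15.60%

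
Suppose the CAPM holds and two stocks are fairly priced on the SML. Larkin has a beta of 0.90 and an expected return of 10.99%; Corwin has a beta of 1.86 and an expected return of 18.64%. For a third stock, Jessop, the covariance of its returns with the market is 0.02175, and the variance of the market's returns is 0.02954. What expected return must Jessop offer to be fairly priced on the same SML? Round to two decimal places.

9.69%

MRP = (18.64% − 10.99%) / (1.86 − 0.90) = 7.9688%
R_f = 10.99% − 0.90 × 7.9688% = 3.8181%
β_Jessop = Cov / Var(R_m) = 0.02175 / 0.02954 = 0.7363
E(R_Jessop) = R_f + β × MRP = 3.8181% + 0.7363 × 7.9688% = 9.69%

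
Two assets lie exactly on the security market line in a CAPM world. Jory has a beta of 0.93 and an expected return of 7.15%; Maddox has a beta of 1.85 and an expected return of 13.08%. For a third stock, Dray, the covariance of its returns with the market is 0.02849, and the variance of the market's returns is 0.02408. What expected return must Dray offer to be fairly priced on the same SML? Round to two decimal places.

MRP = (13.08% − 7.15%) / (1.85 − 0.93) = 6.4457%
R_f = 7.15% − 0.93 × 6.4457% = 1.1555%
β_Dray = Cov / Var(R_m) = 0.02849 / 0.02408 = 1.1831
E(R_Dray) = R_f + β × MRP = 1.1555% + 1.1831 × 6.4457% = 8.78%

8.78%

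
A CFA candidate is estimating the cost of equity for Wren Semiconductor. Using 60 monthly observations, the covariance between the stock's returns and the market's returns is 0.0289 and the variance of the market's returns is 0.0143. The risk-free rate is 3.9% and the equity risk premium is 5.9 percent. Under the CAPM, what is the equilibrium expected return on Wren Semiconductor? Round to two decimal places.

15.82%

β = Cov(R_i, R_m) / Var(R_m) = 0.0289 / 0.0143 = 2.0210
E(R) = R_f + β × MRP = 3.9% + 2.0210 × 5.9% = 15.82%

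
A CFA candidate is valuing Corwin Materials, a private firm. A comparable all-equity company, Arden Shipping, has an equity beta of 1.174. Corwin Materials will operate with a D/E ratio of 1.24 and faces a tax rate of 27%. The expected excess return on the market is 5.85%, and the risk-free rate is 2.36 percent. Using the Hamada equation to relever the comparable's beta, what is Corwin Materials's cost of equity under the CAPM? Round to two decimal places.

β_L = β_U × [1 + (1 − t)(D/E)] = 1.174 × [1 + (1 − 0.27) × 1.24]
    = 1.174 × [1 + 0.73 × 1.24] = 1.174 × 1.9052 = 2.2367
E(R) = R_f + β_L × MRP = 2.36% + 2.2367 × 5.85% = 15.44%

15.44%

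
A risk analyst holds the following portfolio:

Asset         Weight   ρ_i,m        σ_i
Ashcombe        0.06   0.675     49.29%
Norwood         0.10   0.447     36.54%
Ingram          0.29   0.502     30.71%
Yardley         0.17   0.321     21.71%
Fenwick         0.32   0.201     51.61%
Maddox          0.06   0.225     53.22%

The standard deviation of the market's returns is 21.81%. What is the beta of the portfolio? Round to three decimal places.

0.611

β_Ashcombe = 0.675 × 49.29% / 21.81% = 1.5255
β_Norwood = 0.447 × 36.54% / 21.81% = 0.7489
β_Ingram = 0.502 × 30.71% / 21.81% = 0.7069
β_Yardley = 0.321 × 21.71% / 21.81% = 0.3195
β_Fenwick = 0.201 × 51.61% / 21.81% = 0.4756
β_Maddox = 0.225 × 53.22% / 21.81% = 0.5490
β_P = Σ w_i β_i = 0.06×1.5255 + 0.10×0.7489 + 0.29×0.7069 + 0.17×0.3195 + 0.32×0.4756 + 0.06×0.5490 = 0.6109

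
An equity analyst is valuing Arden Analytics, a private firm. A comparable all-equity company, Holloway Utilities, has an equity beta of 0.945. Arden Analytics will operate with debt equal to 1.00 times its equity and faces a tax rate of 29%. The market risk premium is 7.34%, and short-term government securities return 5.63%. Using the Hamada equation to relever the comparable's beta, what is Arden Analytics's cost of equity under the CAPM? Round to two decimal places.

β_L = β_U × [1 + (1 − t)(D/E)] = 0.945 × [1 + (1 − 0.29) × 1.00]
    = 0.945 × [1 + 0.71 × 1.00] = 0.945 × 1.7100 = 1.6160
E(R) = R_f + β_L × MRP = 5.63% + 1.6160 × 7.34% = 17.49%

17.49%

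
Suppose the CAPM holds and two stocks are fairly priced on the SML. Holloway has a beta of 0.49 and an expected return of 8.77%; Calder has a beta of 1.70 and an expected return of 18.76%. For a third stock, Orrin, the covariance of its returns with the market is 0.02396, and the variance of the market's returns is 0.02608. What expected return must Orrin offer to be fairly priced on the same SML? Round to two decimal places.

MRP = (18.76% − 8.77%) / (1.70 − 0.49) = 8.2562%
R_f = 8.77% − 0.49 × 8.2562% = 4.7245%
β_Orrin = Cov / Var(R_m) = 0.02396 / 0.02608 = 0.9187
E(R_Orrin) = R_f + β × MRP = 4.7245% + 0.9187 × 8.2562% = 12.31%

12.31%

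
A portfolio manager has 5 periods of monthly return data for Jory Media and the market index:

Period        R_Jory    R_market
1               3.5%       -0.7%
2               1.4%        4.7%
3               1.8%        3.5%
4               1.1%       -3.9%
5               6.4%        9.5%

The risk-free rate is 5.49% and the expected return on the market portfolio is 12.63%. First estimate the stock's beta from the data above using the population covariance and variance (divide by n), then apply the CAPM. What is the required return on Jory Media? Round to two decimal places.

7.49%

Mean R_i = (3.5 + 1.4 + 1.8 + 1.1 + 6.4) / 5 = 2.8400%
Mean R_m = (-0.7 + 4.7 + 3.5 − 3.9 + 9.5) / 5 = 2.6200%
Σ(R_i − R̄_i)(R_m − R̄_m) = 29.7360  ⇒  Cov = 29.7360 / 5 = 5.9472
Σ(R_m − R̄_m)² = 105.9680  ⇒  Var(R_m) = 105.9680 / 5 = 21.1936
β = Cov / Var(R_m) = 5.9472 / 21.1936 = 0.2806
MRP = 12.63% − 5.49% = 7.14%
E(R) = R_f + β × MRP = 5.49% + 0.2806 × 7.14% = 7.49%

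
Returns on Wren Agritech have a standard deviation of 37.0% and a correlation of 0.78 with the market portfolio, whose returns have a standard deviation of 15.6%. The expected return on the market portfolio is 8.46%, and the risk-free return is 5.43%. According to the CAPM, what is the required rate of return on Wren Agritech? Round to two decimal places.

β = ρ × σ_i / σ_m = 0.78 × 37.0% / 15.6% = 1.8500
MRP = 8.46% − 5.43% = 3.03%
E(R) = 5.43% + 1.8500 × 3.03% = 11.04%

11.04%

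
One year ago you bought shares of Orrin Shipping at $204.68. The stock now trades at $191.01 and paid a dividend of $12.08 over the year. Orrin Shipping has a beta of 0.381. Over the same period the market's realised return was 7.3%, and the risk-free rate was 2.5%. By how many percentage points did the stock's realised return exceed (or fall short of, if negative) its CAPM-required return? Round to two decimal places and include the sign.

Realised HPR = (P1 + D1 − P0) / P0 = (191.01 + 12.08 − 204.68) / 204.68 = -1.59 / 204.68 = -0.7768%
MRP = 7.3% − 2.5% = 4.80%
CAPM required = R_f + β·MRP = 2.5% + 0.381 × 4.8% = 4.3288%
α = realised − required = -0.7768% − 4.3288% = -5.11%

-5.11%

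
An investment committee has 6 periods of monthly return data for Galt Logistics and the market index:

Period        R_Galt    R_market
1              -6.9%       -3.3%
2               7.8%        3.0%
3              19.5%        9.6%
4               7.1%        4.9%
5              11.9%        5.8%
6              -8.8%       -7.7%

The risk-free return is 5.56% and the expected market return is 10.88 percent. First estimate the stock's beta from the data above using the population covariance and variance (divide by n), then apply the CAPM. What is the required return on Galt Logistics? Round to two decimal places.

14.49%

Mean R_i = (-6.9 + 7.8 + 19.5 + 7.1 + 11.9 − 8.8) / 6 = 5.1000%
Mean R_m = (-3.3 + 3.0 + 9.6 + 4.9 + 5.8 − 7.7) / 6 = 2.0500%
Σ(R_i − R̄_i)(R_m − R̄_m) = 342.2100  ⇒  Cov = 342.2100 / 6 = 57.0350
Σ(R_m − R̄_m)² = 203.7750  ⇒  Var(R_m) = 203.7750 / 6 = 33.9625
β = Cov / Var(R_m) = 57.0350 / 33.9625 = 1.6794
MRP = 10.88% − 5.56% = 5.32%
E(R) = R_f + β × MRP = 5.56% + 1.6794 × 5.32% = 14.49%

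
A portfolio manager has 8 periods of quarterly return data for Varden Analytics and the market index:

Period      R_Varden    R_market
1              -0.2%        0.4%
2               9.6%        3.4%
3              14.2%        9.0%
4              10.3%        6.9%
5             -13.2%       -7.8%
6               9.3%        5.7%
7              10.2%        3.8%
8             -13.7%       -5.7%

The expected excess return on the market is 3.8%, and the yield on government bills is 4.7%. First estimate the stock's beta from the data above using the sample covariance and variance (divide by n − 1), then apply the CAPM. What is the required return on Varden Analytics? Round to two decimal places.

11.58%

Mean R_i = (-0.2 + 9.6 + 14.2 + 10.3 − 13.2 + 9.3 + 10.2 − 13.7) / 8 = 3.3125%
Mean R_m = (0.4 + 3.4 + 9.0 + 6.9 − 7.8 + 5.7 + 3.8 − 5.7) / 8 = 1.9625%
Σ(R_i − R̄_i)(R_m − R̄_m) = 452.2438  ⇒  Cov = 452.2438 / 7 = 64.6063
Σ(R_m − R̄_m)² = 249.7788  ⇒  Var(R_m) = 249.7788 / 7 = 35.6827
β = Cov / Var(R_m) = 64.6063 / 35.6827 = 1.8106
E(R) = R_f + β × MRP = 4.7% + 1.8106 × 3.8% = 11.58%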